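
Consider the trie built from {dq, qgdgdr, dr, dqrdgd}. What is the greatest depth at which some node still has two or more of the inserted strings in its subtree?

Equivalently: take the maximum, over all pairs, of their longest common prefix length.
"dq" and "dqrdgd" agree on "dq" (2 characters) before diverging; nothing deeper is shared.
Longest shared-prefix length: 2

2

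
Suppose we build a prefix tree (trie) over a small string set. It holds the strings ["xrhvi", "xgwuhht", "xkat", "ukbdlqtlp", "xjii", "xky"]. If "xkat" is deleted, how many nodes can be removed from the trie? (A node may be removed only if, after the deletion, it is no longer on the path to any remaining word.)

2

A node on "xkat"'s path can go only if nothing else ends at it or branches off below it.
The suffix "at" (2 nodes) is used only by "xkat"; the node for "xk" still has the child "y", so pruning stops there.
Nodes removed: 2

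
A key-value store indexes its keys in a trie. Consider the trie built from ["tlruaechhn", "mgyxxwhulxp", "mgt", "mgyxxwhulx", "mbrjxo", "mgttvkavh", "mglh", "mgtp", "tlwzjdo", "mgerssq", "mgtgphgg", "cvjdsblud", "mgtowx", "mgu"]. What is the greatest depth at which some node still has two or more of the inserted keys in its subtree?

10

The deepest shared node is where two words last agree before diverging.
e.g. "mgyxxwhulx" and "mgyxxwhulxp" share the prefix "mgyxxwhulx" of length 10; no pair shares a longer one.
Longest shared-prefix length: 10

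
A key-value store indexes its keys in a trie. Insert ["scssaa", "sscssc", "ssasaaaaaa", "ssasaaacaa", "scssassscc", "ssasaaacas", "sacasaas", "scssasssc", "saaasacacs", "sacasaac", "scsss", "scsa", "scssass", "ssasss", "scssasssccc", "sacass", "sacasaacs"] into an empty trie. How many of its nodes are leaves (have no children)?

13

Leaves are exactly the stored words that no other stored word extends.
Those words: "saaasacacs", "sacasaacs", "sacasaas", "sacass", "scsa", "scssaa", "scssasssccc", "scsss", "ssasaaaaaa", "ssasaaacaa", "ssasaaacas", "ssasss", "sscssc"
Leaf count: 13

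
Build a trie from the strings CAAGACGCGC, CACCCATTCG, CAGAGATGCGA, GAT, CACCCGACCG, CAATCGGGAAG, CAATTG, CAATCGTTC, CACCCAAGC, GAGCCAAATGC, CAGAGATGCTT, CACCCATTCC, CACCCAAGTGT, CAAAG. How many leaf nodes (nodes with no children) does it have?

14

A leaf is a node with no children — equivalently, the end of a word that is not a proper prefix of any other stored word.
Those words: "CAAAG", "CAAGACGCGC", "CAATCGGGAAG", "CAATCGTTC", "CAATTG", "CACCCAAGC", "CACCCAAGTGT", "CACCCATTCC", "CACCCATTCG", "CACCCGACCG", "CAGAGATGCGA", "CAGAGATGCTT", "GAGCCAAATGC", "GAT"
Leaf count: 14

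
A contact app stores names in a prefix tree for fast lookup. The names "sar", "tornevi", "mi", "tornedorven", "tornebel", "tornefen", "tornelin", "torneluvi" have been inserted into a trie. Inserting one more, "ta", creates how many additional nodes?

"t" is already a path in the trie; the remaining "a" must be added.
New nodes needed: |"ta"| − 1 = 2 − 1 = 1.

1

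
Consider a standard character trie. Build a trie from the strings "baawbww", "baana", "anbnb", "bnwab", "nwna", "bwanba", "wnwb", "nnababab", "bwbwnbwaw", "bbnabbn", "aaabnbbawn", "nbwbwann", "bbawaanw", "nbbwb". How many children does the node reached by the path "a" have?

Walk "a" from the root, arriving at one node.
Characters that immediately follow "a" among the stored strings: {a, n}.
That node has 2 child edges.

2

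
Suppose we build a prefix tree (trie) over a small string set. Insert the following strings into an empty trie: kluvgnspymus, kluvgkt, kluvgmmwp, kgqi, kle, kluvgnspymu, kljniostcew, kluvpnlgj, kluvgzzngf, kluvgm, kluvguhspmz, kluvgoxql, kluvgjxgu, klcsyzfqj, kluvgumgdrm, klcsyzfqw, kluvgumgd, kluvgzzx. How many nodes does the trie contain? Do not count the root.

For each word, the new-node count is its length minus the longest prefix already in the trie:
  "kluvgnspymus" → 12 new (k, l, u, v, g, n, s, p, y, m, u, s)
  "kluvgkt" → prefix "kluvg" already present; 2 new (k, t)
  "kluvgmmwp" → prefix "kluvg" already present; 4 new (m, m, w, p)
  "kgqi" → prefix "k" already present; 3 new (g, q, i)
  "kle" → prefix "kl" already present; 1 new (e)
  "kluvgnspymu" → prefix "kluvgnspymu" already present; 0 new (none)
  "kljniostcew" → prefix "kl" already present; 9 new (j, n, i, o, s, t, c, e, w)
  "kluvpnlgj" → prefix "kluv" already present; 5 new (p, n, l, g, j)
  "kluvgzzngf" → prefix "kluvg" already present; 5 new (z, z, n, g, f)
  "kluvgm" → prefix "kluvgm" already present; 0 new (none)
  "kluvguhspmz" → prefix "kluvg" already present; 6 new (u, h, s, p, m, z)
  "kluvgoxql" → prefix "kluvg" already present; 4 new (o, x, q, l)
  "kluvgjxgu" → prefix "kluvg" already present; 4 new (j, x, g, u)
  "klcsyzfqj" → prefix "kl" already present; 7 new (c, s, y, z, f, q, j)
  "kluvgumgdrm" → prefix "kluvgu" already present; 5 new (m, g, d, r, m)
  "klcsyzfqw" → prefix "klcsyzfq" already present; 1 new (w)
  "kluvgumgd" → prefix "kluvgumgd" already present; 0 new (none)
  "kluvgzzx" → prefix "kluvgzz" already present; 1 new (x)
Total nodes = 12 + 2 + 4 + 3 + 1 + 0 + 9 + 5 + 5 + 0 + 6 + 4 + 4 + 7 + 5 + 1 + 0 + 1 = 69

69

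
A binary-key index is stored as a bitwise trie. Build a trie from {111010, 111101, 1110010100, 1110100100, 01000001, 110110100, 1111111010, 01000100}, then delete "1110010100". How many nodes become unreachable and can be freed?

Walk "1110010100" from the leaf back toward the root, removing each node that no remaining word uses.
The suffix "010100" (6 nodes) is used only by "1110010100"; the node for "1110" still has the child "1", so pruning stops there.
Nodes removed: 6

6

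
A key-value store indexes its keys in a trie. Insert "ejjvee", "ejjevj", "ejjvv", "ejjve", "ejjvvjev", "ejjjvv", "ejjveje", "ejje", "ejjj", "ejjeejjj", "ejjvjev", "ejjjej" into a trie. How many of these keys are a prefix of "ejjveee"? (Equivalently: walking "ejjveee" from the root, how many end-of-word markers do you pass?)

Traverse "ejjveee" character by character; count nodes along the way that are marked as word ends.
Prefixes of the query that are stored words: "ejjve", "ejjvee"
Count: 2

2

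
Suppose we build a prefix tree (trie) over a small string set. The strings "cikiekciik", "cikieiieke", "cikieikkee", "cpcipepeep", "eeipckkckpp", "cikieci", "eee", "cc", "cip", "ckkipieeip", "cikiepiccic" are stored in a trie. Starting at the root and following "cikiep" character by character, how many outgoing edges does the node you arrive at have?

1

The children of the "cikiep" node are the distinct next characters among strings starting with "cikiep".
Characters that immediately follow "cikiep" among the stored strings: {i}.
That node has 1 child edge.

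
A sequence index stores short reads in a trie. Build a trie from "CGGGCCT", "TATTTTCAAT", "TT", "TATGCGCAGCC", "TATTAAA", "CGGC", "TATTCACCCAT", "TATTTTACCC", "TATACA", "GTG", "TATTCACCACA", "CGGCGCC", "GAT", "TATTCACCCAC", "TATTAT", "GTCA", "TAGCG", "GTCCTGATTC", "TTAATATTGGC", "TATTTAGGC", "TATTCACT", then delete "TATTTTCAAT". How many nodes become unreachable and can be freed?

Walk "TATTTTCAAT" from the leaf back toward the root, removing each node that no remaining word uses.
The suffix "CAAT" (4 nodes) is used only by "TATTTTCAAT"; the node for "TATTTT" still has the child "A", so pruning stops there.
Nodes removed: 4

4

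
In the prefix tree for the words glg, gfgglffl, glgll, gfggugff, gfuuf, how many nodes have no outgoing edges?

A leaf is a node with no children — equivalently, the end of a word that is not a proper prefix of any other stored word.
Those words: "gfgglffl", "gfggugff", "gfuuf", "glgll"
Leaf count: 4

4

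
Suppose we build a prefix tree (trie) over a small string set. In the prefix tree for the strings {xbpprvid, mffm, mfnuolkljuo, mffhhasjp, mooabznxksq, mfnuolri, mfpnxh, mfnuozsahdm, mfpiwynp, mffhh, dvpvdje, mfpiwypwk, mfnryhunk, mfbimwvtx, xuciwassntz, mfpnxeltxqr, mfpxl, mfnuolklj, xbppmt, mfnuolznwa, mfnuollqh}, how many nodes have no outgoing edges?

19

A leaf is a node with no children — equivalently, the end of a word that is not a proper prefix of any other stored word.
Those words: "dvpvdje", "mfbimwvtx", "mffhhasjp", "mffm", "mfnryhunk", "mfnuolkljuo", "mfnuollqh", "mfnuolri", "mfnuolznwa", "mfnuozsahdm", "mfpiwynp", "mfpiwypwk", "mfpnxeltxqr", "mfpnxh", "mfpxl", "mooabznxksq", "xbppmt", "xbpprvid", "xuciwassntz"
Leaf count: 19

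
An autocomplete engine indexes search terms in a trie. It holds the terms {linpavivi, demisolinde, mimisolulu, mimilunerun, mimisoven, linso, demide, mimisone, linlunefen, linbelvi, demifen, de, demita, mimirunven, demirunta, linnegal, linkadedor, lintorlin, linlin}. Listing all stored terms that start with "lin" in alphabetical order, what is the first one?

linbelvi

Filter for "lin…" and sort: "linbelvi", "linkadedor", "linlin", "linlunefen", "linnegal", "linpavivi", "linso", "lintorlin"
The 1st is linbelvi.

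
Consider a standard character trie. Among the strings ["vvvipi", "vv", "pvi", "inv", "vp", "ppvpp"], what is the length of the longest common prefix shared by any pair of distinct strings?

Equivalently: take the maximum, over all pairs, of their longest common prefix length.
e.g. "vv" and "vvvipi" share the prefix "vv" of length 2; no pair shares a longer one.
Longest shared-prefix length: 2

2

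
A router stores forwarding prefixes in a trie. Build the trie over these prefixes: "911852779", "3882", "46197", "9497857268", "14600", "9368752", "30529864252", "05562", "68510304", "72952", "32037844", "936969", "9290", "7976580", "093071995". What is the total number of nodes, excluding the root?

93

Count nodes per top-level branch (shared prefixes stored once):
  '0'-branch (05562, 093071995): 13 nodes
  '1'-branch (14600): 5 nodes
  '3'-branch (30529864252, 32037844, 3882): 21 nodes
  '4'-branch (46197): 5 nodes
  '6'-branch (68510304): 8 nodes
  '7'-branch (72952, 7976580): 11 nodes
  '9'-branch (911852779, 9290, 9368752, 936969, 9497857268): 30 nodes
Sum: 93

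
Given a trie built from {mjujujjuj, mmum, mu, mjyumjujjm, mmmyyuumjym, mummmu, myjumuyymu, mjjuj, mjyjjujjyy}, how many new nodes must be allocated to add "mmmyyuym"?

2

Walking "mmmyyuym" from the root, the first 6 characters ("mmmyyu") follow existing edges; "y" is the first miss.
Each of the 2 remaining characters creates one node.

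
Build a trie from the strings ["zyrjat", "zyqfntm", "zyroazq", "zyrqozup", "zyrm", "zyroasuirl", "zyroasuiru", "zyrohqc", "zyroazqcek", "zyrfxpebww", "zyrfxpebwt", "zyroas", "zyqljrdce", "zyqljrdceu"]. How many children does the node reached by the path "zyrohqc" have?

0

Follow the path "zyrohqc" to its node, then look at its outgoing edges.
No stored string extends past "zyrohqc".
That node has 0 child edges.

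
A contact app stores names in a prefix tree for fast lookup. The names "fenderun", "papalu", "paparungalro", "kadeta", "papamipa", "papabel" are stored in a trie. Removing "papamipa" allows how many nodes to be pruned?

A node on "papamipa"'s path can go only if nothing else ends at it or branches off below it.
The suffix "mipa" (4 nodes) is used only by "papamipa"; the node for "papa" still has the child "l", so pruning stops there.
Nodes removed: 4

4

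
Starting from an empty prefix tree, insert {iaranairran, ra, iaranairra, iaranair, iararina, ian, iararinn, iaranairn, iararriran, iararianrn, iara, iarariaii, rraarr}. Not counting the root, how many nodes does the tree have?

36

Count nodes per top-level branch (shared prefixes stored once):
  'i'-branch (ian, iara, iaranair, iaranairn, iaranairra, iaranairran, iarariaii, iararianrn, iararina, iararinn, iararriran): 29 nodes
  'r'-branch (ra, rraarr): 7 nodes
Sum: 36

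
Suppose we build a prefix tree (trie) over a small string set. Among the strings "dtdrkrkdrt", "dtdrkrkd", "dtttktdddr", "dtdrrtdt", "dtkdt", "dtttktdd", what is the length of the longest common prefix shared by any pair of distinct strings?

8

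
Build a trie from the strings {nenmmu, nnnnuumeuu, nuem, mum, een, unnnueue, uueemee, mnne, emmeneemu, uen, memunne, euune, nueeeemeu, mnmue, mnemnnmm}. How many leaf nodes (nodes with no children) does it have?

15

A leaf is a node with no children — equivalently, the end of a word that is not a proper prefix of any other stored word.
Those words: "een", "emmeneemu", "euune", "memunne", "mnemnnmm", "mnmue", "mnne", "mum", "nenmmu", "nnnnuumeuu", "nueeeemeu", "nuem", "uen", "unnnueue", "uueemee"
Leaf count: 15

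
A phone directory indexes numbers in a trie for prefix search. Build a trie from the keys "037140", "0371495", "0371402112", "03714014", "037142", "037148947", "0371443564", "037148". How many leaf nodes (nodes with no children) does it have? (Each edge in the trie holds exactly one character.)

6

Leaves are exactly the stored words that no other stored word extends.
Those words: "03714014", "0371402112", "037142", "0371443564", "037148947", "0371495"
Leaf count: 6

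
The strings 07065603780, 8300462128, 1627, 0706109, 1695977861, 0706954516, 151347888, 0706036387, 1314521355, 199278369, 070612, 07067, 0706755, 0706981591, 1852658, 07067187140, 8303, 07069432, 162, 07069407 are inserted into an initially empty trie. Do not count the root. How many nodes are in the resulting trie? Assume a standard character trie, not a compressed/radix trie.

100

Trace insertions, counting only characters that open a new branch:
  "07065603780" → 11 new (0, 7, 0, 6, 5, 6, 0, 3, 7, 8, 0)
  "8300462128" → 10 new (8, 3, 0, 0, 4, 6, 2, 1, 2, 8)
  "1627" → 4 new (1, 6, 2, 7)
  "0706109" → prefix "0706" already present; 3 new (1, 0, 9)
  "1695977861" → prefix "16" already present; 8 new (9, 5, 9, 7, 7, 8, 6, 1)
  "0706954516" → prefix "0706" already present; 6 new (9, 5, 4, 5, 1, 6)
  "151347888" → prefix "1" already present; 8 new (5, 1, 3, 4, 7, 8, 8, 8)
  "0706036387" → prefix "0706" already present; 6 new (0, 3, 6, 3, 8, 7)
  "1314521355" → prefix "1" already present; 9 new (3, 1, 4, 5, 2, 1, 3, 5, 5)
  "199278369" → prefix "1" already present; 8 new (9, 9, 2, 7, 8, 3, 6, 9)
  "070612" → prefix "07061" already present; 1 new (2)
  "07067" → prefix "0706" already present; 1 new (7)
  "0706755" → prefix "07067" already present; 2 new (5, 5)
  "0706981591" → prefix "07069" already present; 5 new (8, 1, 5, 9, 1)
  "1852658" → prefix "1" already present; 6 new (8, 5, 2, 6, 5, 8)
  "07067187140" → prefix "07067" already present; 6 new (1, 8, 7, 1, 4, 0)
  "8303" → prefix "830" already present; 1 new (3)
  "07069432" → prefix "07069" already present; 3 new (4, 3, 2)
  "162" → prefix "162" already present; 0 new (none)
  "07069407" → prefix "070694" already present; 2 new (0, 7)
Total nodes = 11 + 10 + 4 + 3 + 8 + 6 + 8 + 6 + 9 + 8 + 1 + 1 + 2 + 5 + 6 + 6 + 1 + 3 + 0 + 2 = 100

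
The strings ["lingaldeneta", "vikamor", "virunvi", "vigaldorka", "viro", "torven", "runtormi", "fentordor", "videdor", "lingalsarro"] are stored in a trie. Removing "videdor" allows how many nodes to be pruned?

A node on "videdor"'s path can go only if nothing else ends at it or branches off below it.
The suffix "dedor" (5 nodes) is used only by "videdor"; the node for "vi" still has the child "k", so pruning stops there.
Nodes removed: 5

5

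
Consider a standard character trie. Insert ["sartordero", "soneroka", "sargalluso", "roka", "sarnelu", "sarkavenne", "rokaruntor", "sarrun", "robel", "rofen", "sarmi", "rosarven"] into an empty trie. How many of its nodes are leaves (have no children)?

11

A leaf is a node with no children — equivalently, the end of a word that is not a proper prefix of any other stored word.
Those words: "robel", "rofen", "rokaruntor", "rosarven", "sargalluso", "sarkavenne", "sarmi", "sarnelu", "sarrun", "sartordero", "soneroka"
Leaf count: 11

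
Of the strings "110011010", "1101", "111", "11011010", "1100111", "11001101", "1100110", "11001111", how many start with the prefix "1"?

8

Filter for entries beginning with "1":
Matches: "1100110", "11001101", "110011010", "1100111", "11001111", "1101", "11011010", "111"
Count: 8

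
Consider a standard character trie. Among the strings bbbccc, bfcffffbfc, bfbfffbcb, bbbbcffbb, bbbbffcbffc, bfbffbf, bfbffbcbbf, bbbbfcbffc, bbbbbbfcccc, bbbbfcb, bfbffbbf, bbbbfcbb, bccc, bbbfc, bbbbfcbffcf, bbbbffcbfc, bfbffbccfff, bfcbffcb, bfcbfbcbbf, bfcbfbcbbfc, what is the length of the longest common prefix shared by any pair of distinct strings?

Look for the deepest trie node that still has at least two words in its subtree.
e.g. "bbbbfcbffc" and "bbbbfcbffcf" share the prefix "bbbbfcbffc" of length 10; no pair shares a longer one.
Longest shared-prefix length: 10

10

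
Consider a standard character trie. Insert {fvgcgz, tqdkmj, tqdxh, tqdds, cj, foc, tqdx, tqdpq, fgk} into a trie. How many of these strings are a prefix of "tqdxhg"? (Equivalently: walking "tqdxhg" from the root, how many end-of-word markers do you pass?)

Traverse "tqdxhg" character by character; count nodes along the way that are marked as word ends.
Prefixes of the query that are stored words: "tqdx", "tqdxh"
Count: 2

2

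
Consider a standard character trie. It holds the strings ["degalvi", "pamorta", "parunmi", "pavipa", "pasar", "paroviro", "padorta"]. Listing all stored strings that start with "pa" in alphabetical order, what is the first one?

padorta

DFS of the "pa" subtree visits, in order: "padorta", "pamorta", "paroviro", "parunmi", "pasar", "pavipa"
Position 1: padorta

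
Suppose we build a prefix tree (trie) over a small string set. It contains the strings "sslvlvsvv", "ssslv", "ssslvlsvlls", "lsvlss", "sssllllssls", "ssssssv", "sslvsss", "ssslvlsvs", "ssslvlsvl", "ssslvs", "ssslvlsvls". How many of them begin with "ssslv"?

6

Filter for entries beginning with "ssslv":
Matches: "ssslv", "ssslvlsvl", "ssslvlsvlls", "ssslvlsvls", "ssslvlsvs", "ssslvs"
Count: 6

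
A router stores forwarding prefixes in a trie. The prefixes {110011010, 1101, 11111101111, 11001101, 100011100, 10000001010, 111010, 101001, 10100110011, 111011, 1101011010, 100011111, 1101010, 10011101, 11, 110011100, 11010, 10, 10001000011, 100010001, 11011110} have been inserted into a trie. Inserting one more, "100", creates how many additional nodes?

Every character of "100" already lies on an existing path (it is a prefix of some stored word).
No new nodes are needed: 0.

0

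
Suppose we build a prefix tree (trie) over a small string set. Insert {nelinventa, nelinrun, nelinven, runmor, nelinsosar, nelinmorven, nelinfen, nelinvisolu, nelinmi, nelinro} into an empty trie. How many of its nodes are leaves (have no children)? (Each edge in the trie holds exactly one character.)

9

A leaf is a node with no children — equivalently, the end of a word that is not a proper prefix of any other stored word.
Those words: "nelinfen", "nelinmi", "nelinmorven", "nelinro", "nelinrun", "nelinsosar", "nelinventa", "nelinvisolu", "runmor"
Leaf count: 9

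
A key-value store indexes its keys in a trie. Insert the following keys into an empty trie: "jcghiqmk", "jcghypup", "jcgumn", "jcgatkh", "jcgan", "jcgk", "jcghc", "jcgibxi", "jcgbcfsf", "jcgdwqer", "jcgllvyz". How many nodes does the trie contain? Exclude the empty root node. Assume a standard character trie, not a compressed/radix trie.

Insert word by word; a character creates a node only if that edge doesn't already exist:
  "jcghiqmk" → 8 new (j, c, g, h, i, q, m, k)
  "jcghypup" → prefix "jcgh" already present; 4 new (y, p, u, p)
  "jcgumn" → prefix "jcg" already present; 3 new (u, m, n)
  "jcgatkh" → prefix "jcg" already present; 4 new (a, t, k, h)
  "jcgan" → prefix "jcga" already present; 1 new (n)
  "jcgk" → prefix "jcg" already present; 1 new (k)
  "jcghc" → prefix "jcgh" already present; 1 new (c)
  "jcgibxi" → prefix "jcg" already present; 4 new (i, b, x, i)
  "jcgbcfsf" → prefix "jcg" already present; 5 new (b, c, f, s, f)
  "jcgdwqer" → prefix "jcg" already present; 5 new (d, w, q, e, r)
  "jcgllvyz" → prefix "jcg" already present; 5 new (l, l, v, y, z)
Total nodes = 8 + 4 + 3 + 4 + 1 + 1 + 1 + 4 + 5 + 5 + 5 = 41

41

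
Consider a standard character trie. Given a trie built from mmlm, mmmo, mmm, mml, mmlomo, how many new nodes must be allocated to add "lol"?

"lol" shares no prefix with any stored word, so all 3 characters open new nodes.
3 − 0 = 3 new nodes.

3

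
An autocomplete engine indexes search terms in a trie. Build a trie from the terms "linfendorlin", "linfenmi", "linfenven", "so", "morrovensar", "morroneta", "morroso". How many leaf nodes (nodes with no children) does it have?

A leaf is a node with no children — equivalently, the end of a word that is not a proper prefix of any other stored word.
Those words: "linfendorlin", "linfenmi", "linfenven", "morroneta", "morroso", "morrovensar", "so"
Leaf count: 7

7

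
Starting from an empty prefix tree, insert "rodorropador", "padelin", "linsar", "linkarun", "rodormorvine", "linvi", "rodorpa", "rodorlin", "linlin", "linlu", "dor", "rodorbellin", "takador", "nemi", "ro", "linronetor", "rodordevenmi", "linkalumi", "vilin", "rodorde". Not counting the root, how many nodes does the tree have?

91

Count nodes per top-level branch (shared prefixes stored once):
  'd'-branch (dor): 3 nodes
  'l'-branch (linkalumi, linkarun, linlin, linlu, linronetor, linsar, linvi): 28 nodes
  'n'-branch (nemi): 4 nodes
  'p'-branch (padelin): 7 nodes
  'r'-branch (ro, rodorbellin, rodorde, rodordevenmi, rodorlin, rodormorvine, rodorpa, rodorropador): 37 nodes
  't'-branch (takador): 7 nodes
  'v'-branch (vilin): 5 nodes
Sum: 91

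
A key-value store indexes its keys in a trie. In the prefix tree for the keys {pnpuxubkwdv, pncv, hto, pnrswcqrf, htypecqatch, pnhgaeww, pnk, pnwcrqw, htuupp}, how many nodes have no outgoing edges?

Leaves are exactly the stored words that no other stored word extends.
Those words: "hto", "htuupp", "htypecqatch", "pncv", "pnhgaeww", "pnk", "pnpuxubkwdv", "pnrswcqrf", "pnwcrqw"
Leaf count: 9

9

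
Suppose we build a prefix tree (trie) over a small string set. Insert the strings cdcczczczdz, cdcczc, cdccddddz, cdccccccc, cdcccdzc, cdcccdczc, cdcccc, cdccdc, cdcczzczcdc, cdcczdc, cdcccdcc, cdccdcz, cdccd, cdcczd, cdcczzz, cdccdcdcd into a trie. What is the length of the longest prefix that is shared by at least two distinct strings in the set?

7

Look for the deepest trie node that still has at least two words in its subtree.
e.g. "cdcccdcc" and "cdcccdczc" share the prefix "cdcccdc" of length 7; no pair shares a longer one.
Longest shared-prefix length: 7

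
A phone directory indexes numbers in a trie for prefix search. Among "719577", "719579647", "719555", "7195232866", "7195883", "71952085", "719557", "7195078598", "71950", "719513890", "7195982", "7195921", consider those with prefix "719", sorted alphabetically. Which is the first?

Filter for "719…" and sort: "71950", "7195078598", "719513890", "71952085", "7195232866", "719555", "719557", "719577", "719579647", "7195883", "7195921", "7195982"
Position 1: 71950

71950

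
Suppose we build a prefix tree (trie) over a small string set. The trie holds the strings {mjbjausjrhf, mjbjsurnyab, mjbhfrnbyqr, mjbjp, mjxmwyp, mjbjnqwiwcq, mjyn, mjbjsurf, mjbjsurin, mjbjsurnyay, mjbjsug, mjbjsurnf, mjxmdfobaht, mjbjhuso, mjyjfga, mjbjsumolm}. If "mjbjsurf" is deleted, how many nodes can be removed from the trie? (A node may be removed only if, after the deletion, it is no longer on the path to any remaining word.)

After clearing the end-marker at "mjbjsurf", prune upward until reaching a node still needed by another word.
The suffix "f" (1 node) is used only by "mjbjsurf"; the node for "mjbjsur" still has the child "n", so pruning stops there.
Nodes removed: 1

1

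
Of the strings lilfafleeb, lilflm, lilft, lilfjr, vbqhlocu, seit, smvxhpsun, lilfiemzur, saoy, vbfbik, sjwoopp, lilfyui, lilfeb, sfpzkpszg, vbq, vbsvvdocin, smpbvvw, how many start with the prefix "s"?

Traverse to the node for "s", then collect every word in that subtree.
Matches: "saoy", "seit", "sfpzkpszg", "sjwoopp", "smpbvvw", "smvxhpsun"
Count: 6

6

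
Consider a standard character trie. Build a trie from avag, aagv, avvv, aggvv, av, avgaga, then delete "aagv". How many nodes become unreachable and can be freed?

A node on "aagv"'s path can go only if nothing else ends at it or branches off below it.
The suffix "agv" (3 nodes) is used only by "aagv"; the node for "a" still has the child "v", so pruning stops there.
Nodes removed: 3

3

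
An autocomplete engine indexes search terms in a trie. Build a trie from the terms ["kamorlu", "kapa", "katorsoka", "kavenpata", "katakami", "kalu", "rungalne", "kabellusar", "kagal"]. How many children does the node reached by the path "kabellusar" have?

0

The children of the "kabellusar" node are the distinct next characters among strings starting with "kabellusar".
No stored string extends past "kabellusar".
That node has 0 child edges.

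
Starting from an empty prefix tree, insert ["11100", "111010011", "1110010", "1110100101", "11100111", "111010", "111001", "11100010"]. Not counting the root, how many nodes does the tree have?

For each word, the new-node count is its length minus the longest prefix already in the trie:
  "11100" → 5 new (1, 1, 1, 0, 0)
  "111010011" → prefix "1110" already present; 5 new (1, 0, 0, 1, 1)
  "1110010" → prefix "11100" already present; 2 new (1, 0)
  "1110100101" → prefix "11101001" already present; 2 new (0, 1)
  "11100111" → prefix "111001" already present; 2 new (1, 1)
  "111010" → prefix "111010" already present; 0 new (none)
  "111001" → prefix "111001" already present; 0 new (none)
  "11100010" → prefix "11100" already present; 3 new (0, 1, 0)
Total nodes = 5 + 5 + 2 + 2 + 2 + 0 + 0 + 3 = 19

19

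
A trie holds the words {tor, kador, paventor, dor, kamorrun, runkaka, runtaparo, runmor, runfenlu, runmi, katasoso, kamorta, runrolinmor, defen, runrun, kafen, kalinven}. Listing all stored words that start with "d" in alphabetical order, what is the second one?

dor

Filter for "d…" and sort: "defen", "dor"
The 2nd is dor.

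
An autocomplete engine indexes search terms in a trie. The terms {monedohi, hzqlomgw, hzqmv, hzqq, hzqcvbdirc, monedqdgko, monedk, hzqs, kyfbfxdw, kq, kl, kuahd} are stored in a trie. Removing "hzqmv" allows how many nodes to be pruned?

After clearing the end-marker at "hzqmv", prune upward until reaching a node still needed by another word.
The suffix "mv" (2 nodes) is used only by "hzqmv"; the node for "hzq" still has the child "l", so pruning stops there.
Nodes removed: 2

2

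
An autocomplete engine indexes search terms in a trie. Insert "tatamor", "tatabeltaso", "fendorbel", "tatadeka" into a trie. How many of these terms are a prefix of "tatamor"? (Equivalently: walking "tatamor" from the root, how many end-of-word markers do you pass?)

1

Traverse "tatamor" character by character; count nodes along the way that are marked as word ends.
Prefixes of the query that are stored words: "tatamor"
Count: 1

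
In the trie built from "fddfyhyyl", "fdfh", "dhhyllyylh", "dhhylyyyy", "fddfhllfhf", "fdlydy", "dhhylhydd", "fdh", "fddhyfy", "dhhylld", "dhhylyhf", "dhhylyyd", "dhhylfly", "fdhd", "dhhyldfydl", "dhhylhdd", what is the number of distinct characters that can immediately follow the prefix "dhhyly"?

2

The children of the "dhhyly" node are the distinct next characters among strings starting with "dhhyly".
Characters that immediately follow "dhhyly" among the stored strings: {h, y}.
That node has 2 child edges.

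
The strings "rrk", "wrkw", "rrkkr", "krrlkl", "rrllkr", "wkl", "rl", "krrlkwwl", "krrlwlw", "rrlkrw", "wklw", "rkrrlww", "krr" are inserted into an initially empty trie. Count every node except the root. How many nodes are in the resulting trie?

38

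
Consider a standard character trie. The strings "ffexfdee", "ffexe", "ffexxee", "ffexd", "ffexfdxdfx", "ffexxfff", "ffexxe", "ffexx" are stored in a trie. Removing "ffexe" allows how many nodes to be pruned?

1

Walk "ffexe" from the leaf back toward the root, removing each node that no remaining word uses.
The suffix "e" (1 node) is used only by "ffexe"; the node for "ffex" still has the child "f", so pruning stops there.
Nodes removed: 1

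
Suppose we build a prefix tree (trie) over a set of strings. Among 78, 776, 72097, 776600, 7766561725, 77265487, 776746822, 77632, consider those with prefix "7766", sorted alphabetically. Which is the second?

DFS of the "7766" subtree visits, in order: "776600", "7766561725"
Position 2: 7766561725

7766561725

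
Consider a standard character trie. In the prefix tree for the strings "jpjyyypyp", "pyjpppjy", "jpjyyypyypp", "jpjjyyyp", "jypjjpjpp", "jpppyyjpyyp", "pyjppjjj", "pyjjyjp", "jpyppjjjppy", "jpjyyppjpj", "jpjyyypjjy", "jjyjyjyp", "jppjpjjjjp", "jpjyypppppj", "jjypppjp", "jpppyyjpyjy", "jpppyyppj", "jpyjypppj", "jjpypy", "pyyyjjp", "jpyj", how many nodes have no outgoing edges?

20

A leaf is a node with no children — equivalently, the end of a word that is not a proper prefix of any other stored word.
Those words: "jjpypy", "jjyjyjyp", "jjypppjp", "jpjjyyyp", "jpjyyppjpj", "jpjyypppppj", "jpjyyypjjy", "jpjyyypyp", "jpjyyypyypp", "jppjpjjjjp", "jpppyyjpyjy", "jpppyyjpyyp", "jpppyyppj", "jpyjypppj", "jpyppjjjppy", "jypjjpjpp", "pyjjyjp", "pyjppjjj", "pyjpppjy", "pyyyjjp"
Leaf count: 20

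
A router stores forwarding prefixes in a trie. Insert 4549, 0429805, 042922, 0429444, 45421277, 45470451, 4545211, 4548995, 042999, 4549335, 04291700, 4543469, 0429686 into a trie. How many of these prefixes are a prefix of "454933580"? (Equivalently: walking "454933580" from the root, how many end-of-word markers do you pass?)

2

Traverse "454933580" character by character; count nodes along the way that are marked as word ends.
Prefixes of the query that are stored words: "4549", "4549335"
Count: 2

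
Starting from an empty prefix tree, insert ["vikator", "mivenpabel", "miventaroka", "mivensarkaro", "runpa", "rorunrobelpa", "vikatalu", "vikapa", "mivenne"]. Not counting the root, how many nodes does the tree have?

Trace insertions, counting only characters that open a new branch:
  "vikator" → 7 new (v, i, k, a, t, o, r)
  "mivenpabel" → 10 new (m, i, v, e, n, p, a, b, e, l)
  "miventaroka" → prefix "miven" already present; 6 new (t, a, r, o, k, a)
  "mivensarkaro" → prefix "miven" already present; 7 new (s, a, r, k, a, r, o)
  "runpa" → 5 new (r, u, n, p, a)
  "rorunrobelpa" → prefix "r" already present; 11 new (o, r, u, n, r, o, b, e, l, p, a)
  "vikatalu" → prefix "vikat" already present; 3 new (a, l, u)
  "vikapa" → prefix "vika" already present; 2 new (p, a)
  "mivenne" → prefix "miven" already present; 2 new (n, e)
Total nodes = 7 + 10 + 6 + 7 + 5 + 11 + 3 + 2 + 2 = 53

53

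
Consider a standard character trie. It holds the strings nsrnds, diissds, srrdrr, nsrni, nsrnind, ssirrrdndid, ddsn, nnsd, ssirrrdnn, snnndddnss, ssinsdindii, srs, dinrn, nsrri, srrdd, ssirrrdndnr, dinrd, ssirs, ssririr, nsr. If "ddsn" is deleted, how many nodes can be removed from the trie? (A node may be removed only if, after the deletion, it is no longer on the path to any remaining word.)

Walk "ddsn" from the leaf back toward the root, removing each node that no remaining word uses.
The suffix "dsn" (3 nodes) is used only by "ddsn"; the node for "d" still has the child "i", so pruning stops there.
Nodes removed: 3

3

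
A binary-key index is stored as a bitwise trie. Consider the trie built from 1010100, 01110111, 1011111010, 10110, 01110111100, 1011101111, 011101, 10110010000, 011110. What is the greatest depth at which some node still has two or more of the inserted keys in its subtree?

The deepest shared node is where two words last agree before diverging.
"01110111" and "01110111100" agree on "01110111" (8 characters) before diverging; nothing deeper is shared.
Longest shared-prefix length: 8

8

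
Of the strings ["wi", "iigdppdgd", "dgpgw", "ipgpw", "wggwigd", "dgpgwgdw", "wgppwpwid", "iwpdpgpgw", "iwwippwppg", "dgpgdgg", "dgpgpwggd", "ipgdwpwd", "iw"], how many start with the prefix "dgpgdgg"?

1

Walk to "dgpgdgg"; the words in its subtree are exactly those with that prefix.
Words under "dgpgdgg": dgpgdgg
Count: 1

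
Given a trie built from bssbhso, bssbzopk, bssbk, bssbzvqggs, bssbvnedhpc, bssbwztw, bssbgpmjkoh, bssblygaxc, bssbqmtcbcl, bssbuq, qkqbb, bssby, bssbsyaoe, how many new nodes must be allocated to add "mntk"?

4

Nothing in the trie begins with "m"; the whole of "mntk" is new.
4 − 0 = 4 new nodes.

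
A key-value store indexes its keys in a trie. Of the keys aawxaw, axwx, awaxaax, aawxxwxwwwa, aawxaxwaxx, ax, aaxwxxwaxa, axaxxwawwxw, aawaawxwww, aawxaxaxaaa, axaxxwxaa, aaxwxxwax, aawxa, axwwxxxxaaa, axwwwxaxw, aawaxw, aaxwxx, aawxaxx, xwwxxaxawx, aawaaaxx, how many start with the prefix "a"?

Traverse to the node for "a", then collect every word in that subtree.
Words under "a": aawaaaxx, aawaawxwww, aawaxw, aawxa, aawxaw, aawxaxaxaaa, aawxaxwaxx, aawxaxx, aawxxwxwwwa, aaxwxx, aaxwxxwax, aaxwxxwaxa, awaxaax, ax, axaxxwawwxw, axaxxwxaa, axwwwxaxw, axwwxxxxaaa, axwx
Count: 19

19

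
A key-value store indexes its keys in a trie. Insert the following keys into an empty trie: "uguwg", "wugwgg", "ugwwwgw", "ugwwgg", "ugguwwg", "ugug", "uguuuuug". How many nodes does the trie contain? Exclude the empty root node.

Count nodes per top-level branch (shared prefixes stored once):
  'u'-branch (ugguwwg, ugug, uguuuuug, uguwg, ugwwgg, ugwwwgw): 23 nodes
  'w'-branch (wugwgg): 6 nodes
Sum: 29

29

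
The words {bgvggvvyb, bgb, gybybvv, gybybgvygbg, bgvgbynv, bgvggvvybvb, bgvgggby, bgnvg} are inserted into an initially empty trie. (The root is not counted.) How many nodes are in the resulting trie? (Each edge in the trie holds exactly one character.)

35

Trie structure (* marks end of a word):
(root)
├─ b
│  └─ g
│     ├─ b *
│     ├─ n
│     │  └─ v
│     │     └─ g *
│     └─ v
│        └─ g
│           ├─ b
│           │  └─ y
│           │     └─ n
│           │        └─ v *
│           └─ g
│              ├─ g
│              │  └─ b
│              │     └─ y *
│              └─ v
│                 └─ v
│                    └─ y
│                       └─ b *
│                          └─ v
│                             └─ b *
└─ g
   └─ y
      └─ b
         └─ y
            └─ b
               ├─ g
               │  └─ v
               │     └─ y
               │        └─ g
               │           └─ b
               │              └─ g *
               └─ v
                  └─ v *
Counting every labelled node above: 35.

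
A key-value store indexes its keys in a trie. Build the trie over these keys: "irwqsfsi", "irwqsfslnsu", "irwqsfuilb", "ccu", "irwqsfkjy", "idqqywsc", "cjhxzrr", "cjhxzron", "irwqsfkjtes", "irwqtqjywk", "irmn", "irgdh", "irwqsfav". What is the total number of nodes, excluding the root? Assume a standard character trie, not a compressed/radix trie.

Insert word by word; a character creates a node only if that edge doesn't already exist:
  "irwqsfsi" → 8 new (i, r, w, q, s, f, s, i)
  "irwqsfslnsu" → prefix "irwqsfs" already present; 4 new (l, n, s, u)
  "irwqsfuilb" → prefix "irwqsf" already present; 4 new (u, i, l, b)
  "ccu" → 3 new (c, c, u)
  "irwqsfkjy" → prefix "irwqsf" already present; 3 new (k, j, y)
  "idqqywsc" → prefix "i" already present; 7 new (d, q, q, y, w, s, c)
  "cjhxzrr" → prefix "c" already present; 6 new (j, h, x, z, r, r)
  "cjhxzron" → prefix "cjhxzr" already present; 2 new (o, n)
  "irwqsfkjtes" → prefix "irwqsfkj" already present; 3 new (t, e, s)
  "irwqtqjywk" → prefix "irwq" already present; 6 new (t, q, j, y, w, k)
  "irmn" → prefix "ir" already present; 2 new (m, n)
  "irgdh" → prefix "ir" already present; 3 new (g, d, h)
  "irwqsfav" → prefix "irwqsf" already present; 2 new (a, v)
Total nodes = 8 + 4 + 4 + 3 + 3 + 7 + 6 + 2 + 3 + 6 + 2 + 3 + 2 = 53

53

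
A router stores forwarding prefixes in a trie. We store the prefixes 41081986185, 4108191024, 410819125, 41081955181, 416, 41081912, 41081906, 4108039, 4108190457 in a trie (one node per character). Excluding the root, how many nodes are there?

31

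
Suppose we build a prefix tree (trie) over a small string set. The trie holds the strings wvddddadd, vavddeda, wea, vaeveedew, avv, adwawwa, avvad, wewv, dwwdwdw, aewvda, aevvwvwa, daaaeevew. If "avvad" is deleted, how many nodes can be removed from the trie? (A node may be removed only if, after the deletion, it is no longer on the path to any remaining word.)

A node on "avvad"'s path can go only if nothing else ends at it or branches off below it.
The suffix "ad" (2 nodes) is used only by "avvad"; "avv" is itself a stored word, so pruning stops there.
Nodes removed: 2

2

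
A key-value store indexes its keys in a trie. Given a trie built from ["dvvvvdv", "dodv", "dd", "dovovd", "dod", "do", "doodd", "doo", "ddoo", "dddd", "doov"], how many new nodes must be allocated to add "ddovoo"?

3

Walking "ddovoo" from the root, the first 3 characters ("ddo") follow existing edges; "v" is the first miss.
Each of the 3 remaining characters creates one node.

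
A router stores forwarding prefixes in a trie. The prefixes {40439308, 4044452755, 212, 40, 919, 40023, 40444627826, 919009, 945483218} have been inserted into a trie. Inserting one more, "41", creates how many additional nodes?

1

"4" is already a path in the trie; the remaining "1" must be added.
So 2 − 1 = 1 new nodes.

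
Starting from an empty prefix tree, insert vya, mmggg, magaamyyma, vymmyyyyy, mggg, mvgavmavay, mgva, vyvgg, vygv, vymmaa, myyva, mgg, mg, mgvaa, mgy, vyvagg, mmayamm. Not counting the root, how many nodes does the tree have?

Insert word by word; a character creates a node only if that edge doesn't already exist:
  "vya" → 3 new (v, y, a)
  "mmggg" → 5 new (m, m, g, g, g)
  "magaamyyma" → prefix "m" already present; 9 new (a, g, a, a, m, y, y, m, a)
  "vymmyyyyy" → prefix "vy" already present; 7 new (m, m, y, y, y, y, y)
  "mggg" → prefix "m" already present; 3 new (g, g, g)
  "mvgavmavay" → prefix "m" already present; 9 new (v, g, a, v, m, a, v, a, y)
  "mgva" → prefix "mg" already present; 2 new (v, a)
  "vyvgg" → prefix "vy" already present; 3 new (v, g, g)
  "vygv" → prefix "vy" already present; 2 new (g, v)
  "vymmaa" → prefix "vymm" already present; 2 new (a, a)
  "myyva" → prefix "m" already present; 4 new (y, y, v, a)
  "mgg" → prefix "mgg" already present; 0 new (none)
  "mg" → prefix "mg" already present; 0 new (none)
  "mgvaa" → prefix "mgva" already present; 1 new (a)
  "mgy" → prefix "mg" already present; 1 new (y)
  "vyvagg" → prefix "vyv" already present; 3 new (a, g, g)
  "mmayamm" → prefix "mm" already present; 5 new (a, y, a, m, m)
Total nodes = 3 + 5 + 9 + 7 + 3 + 9 + 2 + 3 + 2 + 2 + 4 + 0 + 0 + 1 + 1 + 3 + 5 = 59

59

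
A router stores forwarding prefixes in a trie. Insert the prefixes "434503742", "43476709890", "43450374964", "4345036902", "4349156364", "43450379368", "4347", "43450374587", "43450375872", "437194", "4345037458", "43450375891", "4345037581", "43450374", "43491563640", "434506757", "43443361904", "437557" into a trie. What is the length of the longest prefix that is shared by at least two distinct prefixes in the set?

10

The deepest shared node is where two words last agree before diverging.
"4345037458" and "43450374587" agree on "4345037458" (10 characters) before diverging; nothing deeper is shared.
Longest shared-prefix length: 10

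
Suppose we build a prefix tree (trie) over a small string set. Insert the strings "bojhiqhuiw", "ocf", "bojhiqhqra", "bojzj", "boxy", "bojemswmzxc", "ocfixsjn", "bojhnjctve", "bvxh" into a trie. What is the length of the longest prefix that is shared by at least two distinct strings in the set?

The deepest shared node is where two words last agree before diverging.
"bojhiqhqra" and "bojhiqhuiw" agree on "bojhiqh" (7 characters) before diverging; nothing deeper is shared.
Longest shared-prefix length: 7

7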